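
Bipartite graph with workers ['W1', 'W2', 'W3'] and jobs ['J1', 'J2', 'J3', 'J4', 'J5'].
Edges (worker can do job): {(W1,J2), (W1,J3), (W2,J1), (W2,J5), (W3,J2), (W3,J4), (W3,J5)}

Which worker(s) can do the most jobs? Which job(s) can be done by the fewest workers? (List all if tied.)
Most versatile: W3 (3 jobs); Least covered: J1, J3, J4 (1 workers)

Worker degrees (jobs they can do): W1:2, W2:2, W3:3
Job degrees (workers who can do it): J1:1, J2:2, J3:1, J4:1, J5:2

Maximum worker degree is 3, achieved by: W3
Minimum job degree is 1, achieved by: J1, J3, J4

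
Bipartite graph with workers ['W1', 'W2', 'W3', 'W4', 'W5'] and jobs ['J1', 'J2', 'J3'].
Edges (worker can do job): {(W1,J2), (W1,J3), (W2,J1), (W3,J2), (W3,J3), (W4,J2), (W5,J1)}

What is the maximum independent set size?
Maximum independent set = 5

By König's theorem:
- Min vertex cover = Max matching = 3
- Max independent set = Total vertices - Min vertex cover
- Max independent set = 8 - 3 = 5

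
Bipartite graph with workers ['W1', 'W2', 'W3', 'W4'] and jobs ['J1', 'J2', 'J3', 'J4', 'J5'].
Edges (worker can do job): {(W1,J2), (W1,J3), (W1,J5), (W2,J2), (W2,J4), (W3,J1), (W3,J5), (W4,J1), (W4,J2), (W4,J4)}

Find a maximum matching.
Matching: {(W1,J3), (W2,J2), (W3,J5), (W4,J1)}

Maximum matching (size 4):
  W1 → J3
  W2 → J2
  W3 → J5
  W4 → J1

Each worker is assigned to at most one job, and each job to at most one worker.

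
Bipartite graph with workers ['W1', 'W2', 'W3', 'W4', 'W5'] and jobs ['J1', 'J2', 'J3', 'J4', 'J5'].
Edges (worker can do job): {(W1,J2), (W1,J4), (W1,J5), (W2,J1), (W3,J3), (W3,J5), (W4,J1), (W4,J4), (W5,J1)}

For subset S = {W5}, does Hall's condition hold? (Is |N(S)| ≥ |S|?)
Yes: |N(S)| = 1, |S| = 1

Subset S = {W5}
Neighbors N(S) = {J1}

|N(S)| = 1, |S| = 1
Hall's condition: |N(S)| ≥ |S| is satisfied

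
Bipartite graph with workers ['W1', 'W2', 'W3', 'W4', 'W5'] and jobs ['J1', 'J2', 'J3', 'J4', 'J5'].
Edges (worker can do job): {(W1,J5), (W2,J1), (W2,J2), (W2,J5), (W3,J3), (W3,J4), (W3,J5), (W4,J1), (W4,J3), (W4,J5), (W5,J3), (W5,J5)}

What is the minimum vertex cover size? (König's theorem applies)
Minimum vertex cover size = 5

By König's theorem: in bipartite graphs,
min vertex cover = max matching = 5

Maximum matching has size 5, so minimum vertex cover also has size 5.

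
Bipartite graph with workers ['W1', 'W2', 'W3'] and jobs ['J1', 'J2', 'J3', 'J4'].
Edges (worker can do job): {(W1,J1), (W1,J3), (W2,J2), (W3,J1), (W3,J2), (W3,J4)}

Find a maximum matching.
Matching: {(W1,J1), (W2,J2), (W3,J4)}

Maximum matching (size 3):
  W1 → J1
  W2 → J2
  W3 → J4

Each worker is assigned to at most one job, and each job to at most one worker.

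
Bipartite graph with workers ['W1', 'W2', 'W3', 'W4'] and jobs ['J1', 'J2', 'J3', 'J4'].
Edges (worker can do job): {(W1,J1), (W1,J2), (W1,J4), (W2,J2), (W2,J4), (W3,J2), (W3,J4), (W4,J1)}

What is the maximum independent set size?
Maximum independent set = 5

By König's theorem:
- Min vertex cover = Max matching = 3
- Max independent set = Total vertices - Min vertex cover
- Max independent set = 8 - 3 = 5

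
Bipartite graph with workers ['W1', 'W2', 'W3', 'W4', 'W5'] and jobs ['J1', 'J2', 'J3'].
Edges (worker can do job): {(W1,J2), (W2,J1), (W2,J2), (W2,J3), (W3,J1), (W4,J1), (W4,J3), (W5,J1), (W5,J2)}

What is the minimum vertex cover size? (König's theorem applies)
Minimum vertex cover size = 3

By König's theorem: in bipartite graphs,
min vertex cover = max matching = 3

Maximum matching has size 3, so minimum vertex cover also has size 3.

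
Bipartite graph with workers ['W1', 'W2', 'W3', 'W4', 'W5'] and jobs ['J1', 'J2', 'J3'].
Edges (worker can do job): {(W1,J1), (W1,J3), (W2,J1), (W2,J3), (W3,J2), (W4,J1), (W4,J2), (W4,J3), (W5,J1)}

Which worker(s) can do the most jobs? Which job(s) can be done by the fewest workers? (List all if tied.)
Most versatile: W4 (3 jobs); Least covered: J2 (2 workers)

Worker degrees (jobs they can do): W1:2, W2:2, W3:1, W4:3, W5:1
Job degrees (workers who can do it): J1:4, J2:2, J3:3

Maximum worker degree is 3, achieved by: W4
Minimum job degree is 2, achieved by: J2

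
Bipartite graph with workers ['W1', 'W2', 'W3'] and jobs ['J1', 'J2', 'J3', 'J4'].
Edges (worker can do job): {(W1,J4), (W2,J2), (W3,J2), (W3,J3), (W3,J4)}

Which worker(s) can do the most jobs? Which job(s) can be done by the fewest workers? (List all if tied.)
Most versatile: W3 (3 jobs); Least covered: J1 (0 workers)

Worker degrees (jobs they can do): W1:1, W2:1, W3:3
Job degrees (workers who can do it): J1:0, J2:2, J3:1, J4:2

Maximum worker degree is 3, achieved by: W3
Minimum job degree is 0, achieved by: J1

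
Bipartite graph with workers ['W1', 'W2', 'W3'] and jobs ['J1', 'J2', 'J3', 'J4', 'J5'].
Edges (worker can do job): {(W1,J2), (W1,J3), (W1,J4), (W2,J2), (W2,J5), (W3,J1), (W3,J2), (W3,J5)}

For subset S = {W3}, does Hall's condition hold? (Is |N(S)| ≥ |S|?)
Yes: |N(S)| = 3, |S| = 1

Subset S = {W3}
Neighbors N(S) = {J1, J2, J5}

|N(S)| = 3, |S| = 1
Hall's condition: |N(S)| ≥ |S| is satisfied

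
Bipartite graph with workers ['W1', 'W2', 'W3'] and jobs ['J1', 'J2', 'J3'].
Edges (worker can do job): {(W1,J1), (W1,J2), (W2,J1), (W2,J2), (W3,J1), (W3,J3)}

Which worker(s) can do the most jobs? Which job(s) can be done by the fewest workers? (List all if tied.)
Most versatile: W1, W2, W3 (2 jobs); Least covered: J3 (1 workers)

Worker degrees (jobs they can do): W1:2, W2:2, W3:2
Job degrees (workers who can do it): J1:3, J2:2, J3:1

Maximum worker degree is 2, achieved by: W1, W2, W3
Minimum job degree is 1, achieved by: J3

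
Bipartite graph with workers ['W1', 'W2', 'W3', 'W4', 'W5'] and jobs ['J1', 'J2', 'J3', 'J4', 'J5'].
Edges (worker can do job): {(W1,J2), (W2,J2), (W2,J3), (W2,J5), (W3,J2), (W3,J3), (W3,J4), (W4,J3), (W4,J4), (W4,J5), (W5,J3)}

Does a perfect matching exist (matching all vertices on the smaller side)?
No, maximum matching has size 4 < 5

Maximum matching has size 4, need 5 for perfect matching.
Unmatched workers: ['W2']
Unmatched jobs: ['J1']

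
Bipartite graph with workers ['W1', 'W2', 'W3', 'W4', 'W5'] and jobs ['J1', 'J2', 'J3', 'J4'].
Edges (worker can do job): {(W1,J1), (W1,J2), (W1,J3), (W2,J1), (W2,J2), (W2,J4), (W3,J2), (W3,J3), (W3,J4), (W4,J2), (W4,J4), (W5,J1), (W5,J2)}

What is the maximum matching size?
Maximum matching size = 4

Maximum matching: {(W1,J1), (W3,J3), (W4,J4), (W5,J2)}
Size: 4

This assigns 4 workers to 4 distinct jobs.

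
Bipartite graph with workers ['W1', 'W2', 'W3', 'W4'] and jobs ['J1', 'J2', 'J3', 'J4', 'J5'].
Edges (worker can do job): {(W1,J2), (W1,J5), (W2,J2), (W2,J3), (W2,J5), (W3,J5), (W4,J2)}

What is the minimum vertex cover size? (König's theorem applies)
Minimum vertex cover size = 3

By König's theorem: in bipartite graphs,
min vertex cover = max matching = 3

Maximum matching has size 3, so minimum vertex cover also has size 3.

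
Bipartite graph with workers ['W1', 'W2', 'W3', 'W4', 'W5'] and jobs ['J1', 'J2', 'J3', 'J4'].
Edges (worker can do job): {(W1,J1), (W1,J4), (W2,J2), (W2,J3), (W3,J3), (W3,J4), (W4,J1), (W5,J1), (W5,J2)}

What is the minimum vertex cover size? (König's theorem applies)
Minimum vertex cover size = 4

By König's theorem: in bipartite graphs,
min vertex cover = max matching = 4

Maximum matching has size 4, so minimum vertex cover also has size 4.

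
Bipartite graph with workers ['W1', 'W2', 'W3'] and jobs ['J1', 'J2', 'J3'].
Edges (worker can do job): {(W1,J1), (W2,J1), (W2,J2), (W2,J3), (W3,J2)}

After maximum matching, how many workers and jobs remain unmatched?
Unmatched: 0 workers, 0 jobs

Maximum matching size: 3
Workers: 3 total, 3 matched, 0 unmatched
Jobs: 3 total, 3 matched, 0 unmatched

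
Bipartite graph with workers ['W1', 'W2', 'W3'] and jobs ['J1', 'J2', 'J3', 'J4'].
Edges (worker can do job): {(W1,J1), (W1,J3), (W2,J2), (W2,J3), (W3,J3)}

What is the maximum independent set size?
Maximum independent set = 4

By König's theorem:
- Min vertex cover = Max matching = 3
- Max independent set = Total vertices - Min vertex cover
- Max independent set = 7 - 3 = 4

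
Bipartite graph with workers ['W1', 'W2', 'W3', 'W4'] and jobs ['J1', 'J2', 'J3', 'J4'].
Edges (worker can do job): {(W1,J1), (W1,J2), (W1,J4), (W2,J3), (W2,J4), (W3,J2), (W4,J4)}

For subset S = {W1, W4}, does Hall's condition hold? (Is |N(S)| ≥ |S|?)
Yes: |N(S)| = 3, |S| = 2

Subset S = {W1, W4}
Neighbors N(S) = {J1, J2, J4}

|N(S)| = 3, |S| = 2
Hall's condition: |N(S)| ≥ |S| is satisfied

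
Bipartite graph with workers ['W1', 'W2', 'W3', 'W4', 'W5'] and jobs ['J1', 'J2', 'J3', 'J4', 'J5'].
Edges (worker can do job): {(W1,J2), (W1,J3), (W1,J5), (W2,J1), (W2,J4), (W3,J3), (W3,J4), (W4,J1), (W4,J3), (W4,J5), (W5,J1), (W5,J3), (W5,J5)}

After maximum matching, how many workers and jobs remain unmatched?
Unmatched: 0 workers, 0 jobs

Maximum matching size: 5
Workers: 5 total, 5 matched, 0 unmatched
Jobs: 5 total, 5 matched, 0 unmatched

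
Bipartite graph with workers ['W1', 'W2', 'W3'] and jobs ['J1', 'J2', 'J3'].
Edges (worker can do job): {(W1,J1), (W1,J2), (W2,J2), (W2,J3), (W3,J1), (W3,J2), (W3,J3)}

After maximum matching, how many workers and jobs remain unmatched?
Unmatched: 0 workers, 0 jobs

Maximum matching size: 3
Workers: 3 total, 3 matched, 0 unmatched
Jobs: 3 total, 3 matched, 0 unmatched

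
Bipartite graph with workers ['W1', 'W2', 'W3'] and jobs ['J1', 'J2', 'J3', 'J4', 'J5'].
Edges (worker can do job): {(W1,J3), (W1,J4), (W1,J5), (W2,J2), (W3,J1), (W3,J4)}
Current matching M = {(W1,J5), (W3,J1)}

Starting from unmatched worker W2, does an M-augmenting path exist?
Yes: W2 → J2

An M-augmenting path alternates non-matching / matching edges, starting and ending at unmatched vertices.
Path: W2 → J2
(J2 is unmatched in M, so the path is augmenting.)
Flipping edges along this path would increase |M| from 2 to 3.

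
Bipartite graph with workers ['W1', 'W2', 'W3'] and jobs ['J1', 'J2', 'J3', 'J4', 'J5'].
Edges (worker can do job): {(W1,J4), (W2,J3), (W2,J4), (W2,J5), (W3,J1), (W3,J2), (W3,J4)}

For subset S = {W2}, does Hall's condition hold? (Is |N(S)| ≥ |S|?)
Yes: |N(S)| = 3, |S| = 1

Subset S = {W2}
Neighbors N(S) = {J3, J4, J5}

|N(S)| = 3, |S| = 1
Hall's condition: |N(S)| ≥ |S| is satisfied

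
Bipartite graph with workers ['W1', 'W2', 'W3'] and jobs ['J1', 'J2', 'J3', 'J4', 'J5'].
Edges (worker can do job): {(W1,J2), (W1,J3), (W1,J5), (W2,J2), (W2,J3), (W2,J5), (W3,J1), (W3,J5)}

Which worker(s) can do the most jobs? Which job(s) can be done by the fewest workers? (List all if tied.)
Most versatile: W1, W2 (3 jobs); Least covered: J4 (0 workers)

Worker degrees (jobs they can do): W1:3, W2:3, W3:2
Job degrees (workers who can do it): J1:1, J2:2, J3:2, J4:0, J5:3

Maximum worker degree is 3, achieved by: W1, W2
Minimum job degree is 0, achieved by: J4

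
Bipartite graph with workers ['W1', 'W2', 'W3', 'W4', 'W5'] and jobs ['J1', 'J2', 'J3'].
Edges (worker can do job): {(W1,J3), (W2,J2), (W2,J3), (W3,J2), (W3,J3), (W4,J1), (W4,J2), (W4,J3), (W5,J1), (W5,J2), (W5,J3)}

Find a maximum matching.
Matching: {(W3,J3), (W4,J1), (W5,J2)}

Maximum matching (size 3):
  W3 → J3
  W4 → J1
  W5 → J2

Each worker is assigned to at most one job, and each job to at most one worker.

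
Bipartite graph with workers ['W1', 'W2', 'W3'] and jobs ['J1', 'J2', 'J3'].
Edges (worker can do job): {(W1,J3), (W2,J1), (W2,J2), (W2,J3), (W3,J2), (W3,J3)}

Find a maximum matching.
Matching: {(W1,J3), (W2,J1), (W3,J2)}

Maximum matching (size 3):
  W1 → J3
  W2 → J1
  W3 → J2

Each worker is assigned to at most one job, and each job to at most one worker.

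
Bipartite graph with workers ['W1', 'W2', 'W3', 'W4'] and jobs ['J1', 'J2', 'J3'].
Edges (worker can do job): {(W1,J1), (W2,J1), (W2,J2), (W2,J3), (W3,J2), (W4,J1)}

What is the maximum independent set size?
Maximum independent set = 4

By König's theorem:
- Min vertex cover = Max matching = 3
- Max independent set = Total vertices - Min vertex cover
- Max independent set = 7 - 3 = 4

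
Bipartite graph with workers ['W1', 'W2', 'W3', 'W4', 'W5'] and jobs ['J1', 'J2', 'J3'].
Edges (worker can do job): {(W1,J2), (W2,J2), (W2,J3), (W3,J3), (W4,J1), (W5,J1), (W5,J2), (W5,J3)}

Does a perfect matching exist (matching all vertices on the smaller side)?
Yes, perfect matching exists (size 3)

Perfect matching: {(W3,J3), (W4,J1), (W5,J2)}
All 3 vertices on the smaller side are matched.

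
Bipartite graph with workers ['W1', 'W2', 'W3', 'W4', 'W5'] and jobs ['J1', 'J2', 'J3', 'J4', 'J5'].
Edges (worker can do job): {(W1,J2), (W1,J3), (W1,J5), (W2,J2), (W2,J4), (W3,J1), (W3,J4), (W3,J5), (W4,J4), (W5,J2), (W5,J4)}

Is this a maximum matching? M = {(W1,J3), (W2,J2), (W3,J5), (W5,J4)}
Yes, size 4 is maximum

Proposed matching has size 4.
Maximum matching size for this graph: 4.

This is a maximum matching.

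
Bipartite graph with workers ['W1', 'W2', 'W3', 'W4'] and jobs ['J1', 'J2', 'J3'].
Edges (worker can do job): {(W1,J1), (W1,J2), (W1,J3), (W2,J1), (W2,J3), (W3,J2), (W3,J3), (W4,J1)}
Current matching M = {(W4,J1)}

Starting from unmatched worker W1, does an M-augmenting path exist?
Yes: W1 → J3

An M-augmenting path alternates non-matching / matching edges, starting and ending at unmatched vertices.
Path: W1 → J3
(J3 is unmatched in M, so the path is augmenting.)
Flipping edges along this path would increase |M| from 1 to 2.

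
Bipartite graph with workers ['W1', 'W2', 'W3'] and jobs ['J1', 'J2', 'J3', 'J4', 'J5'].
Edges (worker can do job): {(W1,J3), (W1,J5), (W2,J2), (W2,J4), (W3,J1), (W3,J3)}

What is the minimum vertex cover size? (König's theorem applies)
Minimum vertex cover size = 3

By König's theorem: in bipartite graphs,
min vertex cover = max matching = 3

Maximum matching has size 3, so minimum vertex cover also has size 3.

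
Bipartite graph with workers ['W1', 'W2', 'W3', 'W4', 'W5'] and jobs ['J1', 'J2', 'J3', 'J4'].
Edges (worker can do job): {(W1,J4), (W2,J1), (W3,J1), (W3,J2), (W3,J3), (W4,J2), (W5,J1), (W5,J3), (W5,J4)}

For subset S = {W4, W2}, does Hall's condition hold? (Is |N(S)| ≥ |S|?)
Yes: |N(S)| = 2, |S| = 2

Subset S = {W4, W2}
Neighbors N(S) = {J1, J2}

|N(S)| = 2, |S| = 2
Hall's condition: |N(S)| ≥ |S| is satisfied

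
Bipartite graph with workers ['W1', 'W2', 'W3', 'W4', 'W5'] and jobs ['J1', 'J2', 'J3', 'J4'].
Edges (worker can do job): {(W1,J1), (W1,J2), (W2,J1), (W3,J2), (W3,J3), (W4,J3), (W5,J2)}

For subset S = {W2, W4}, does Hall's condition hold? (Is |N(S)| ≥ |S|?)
Yes: |N(S)| = 2, |S| = 2

Subset S = {W2, W4}
Neighbors N(S) = {J1, J3}

|N(S)| = 2, |S| = 2
Hall's condition: |N(S)| ≥ |S| is satisfied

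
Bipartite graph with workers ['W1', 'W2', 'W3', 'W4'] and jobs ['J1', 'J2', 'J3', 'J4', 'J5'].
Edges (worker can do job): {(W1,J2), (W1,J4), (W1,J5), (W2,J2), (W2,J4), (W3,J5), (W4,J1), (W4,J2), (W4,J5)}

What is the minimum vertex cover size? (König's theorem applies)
Minimum vertex cover size = 4

By König's theorem: in bipartite graphs,
min vertex cover = max matching = 4

Maximum matching has size 4, so minimum vertex cover also has size 4.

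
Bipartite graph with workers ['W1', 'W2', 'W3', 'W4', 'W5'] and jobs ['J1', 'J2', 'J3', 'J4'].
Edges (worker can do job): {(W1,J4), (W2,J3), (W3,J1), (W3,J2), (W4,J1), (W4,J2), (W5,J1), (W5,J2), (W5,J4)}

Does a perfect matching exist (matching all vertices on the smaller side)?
Yes, perfect matching exists (size 4)

Perfect matching: {(W1,J4), (W2,J3), (W3,J1), (W5,J2)}
All 4 vertices on the smaller side are matched.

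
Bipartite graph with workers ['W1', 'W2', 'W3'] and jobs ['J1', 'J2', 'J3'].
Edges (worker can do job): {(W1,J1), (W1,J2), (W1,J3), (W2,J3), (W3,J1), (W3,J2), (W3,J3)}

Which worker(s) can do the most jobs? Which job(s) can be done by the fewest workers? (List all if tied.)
Most versatile: W1, W3 (3 jobs); Least covered: J1, J2 (2 workers)

Worker degrees (jobs they can do): W1:3, W2:1, W3:3
Job degrees (workers who can do it): J1:2, J2:2, J3:3

Maximum worker degree is 3, achieved by: W1, W3
Minimum job degree is 2, achieved by: J1, J2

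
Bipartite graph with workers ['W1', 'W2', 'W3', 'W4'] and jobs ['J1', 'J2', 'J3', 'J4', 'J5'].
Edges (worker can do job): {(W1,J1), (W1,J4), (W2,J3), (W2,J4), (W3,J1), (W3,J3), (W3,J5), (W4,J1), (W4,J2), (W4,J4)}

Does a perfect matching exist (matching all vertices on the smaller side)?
Yes, perfect matching exists (size 4)

Perfect matching: {(W1,J1), (W2,J4), (W3,J3), (W4,J2)}
All 4 vertices on the smaller side are matched.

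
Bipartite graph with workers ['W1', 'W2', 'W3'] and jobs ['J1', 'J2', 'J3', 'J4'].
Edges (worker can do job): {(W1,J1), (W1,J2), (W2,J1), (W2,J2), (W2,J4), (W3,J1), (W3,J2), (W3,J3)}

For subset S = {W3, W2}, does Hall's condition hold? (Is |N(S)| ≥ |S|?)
Yes: |N(S)| = 4, |S| = 2

Subset S = {W3, W2}
Neighbors N(S) = {J1, J2, J3, J4}

|N(S)| = 4, |S| = 2
Hall's condition: |N(S)| ≥ |S| is satisfied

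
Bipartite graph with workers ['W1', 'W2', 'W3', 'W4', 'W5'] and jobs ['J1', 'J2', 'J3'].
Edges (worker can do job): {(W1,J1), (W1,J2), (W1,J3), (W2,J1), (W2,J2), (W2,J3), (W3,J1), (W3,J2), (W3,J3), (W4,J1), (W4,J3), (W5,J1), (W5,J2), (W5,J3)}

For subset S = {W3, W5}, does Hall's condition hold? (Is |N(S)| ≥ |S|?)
Yes: |N(S)| = 3, |S| = 2

Subset S = {W3, W5}
Neighbors N(S) = {J1, J2, J3}

|N(S)| = 3, |S| = 2
Hall's condition: |N(S)| ≥ |S| is satisfied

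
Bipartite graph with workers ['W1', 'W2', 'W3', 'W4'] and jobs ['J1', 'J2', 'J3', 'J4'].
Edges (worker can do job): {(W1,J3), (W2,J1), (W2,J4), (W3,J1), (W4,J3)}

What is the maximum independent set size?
Maximum independent set = 5

By König's theorem:
- Min vertex cover = Max matching = 3
- Max independent set = Total vertices - Min vertex cover
- Max independent set = 8 - 3 = 5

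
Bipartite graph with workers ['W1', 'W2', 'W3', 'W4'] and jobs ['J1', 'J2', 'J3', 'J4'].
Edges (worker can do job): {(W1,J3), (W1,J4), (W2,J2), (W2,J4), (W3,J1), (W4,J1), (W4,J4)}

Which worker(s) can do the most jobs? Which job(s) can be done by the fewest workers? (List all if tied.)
Most versatile: W1, W2, W4 (2 jobs); Least covered: J2, J3 (1 workers)

Worker degrees (jobs they can do): W1:2, W2:2, W3:1, W4:2
Job degrees (workers who can do it): J1:2, J2:1, J3:1, J4:3

Maximum worker degree is 2, achieved by: W1, W2, W4
Minimum job degree is 1, achieved by: J2, J3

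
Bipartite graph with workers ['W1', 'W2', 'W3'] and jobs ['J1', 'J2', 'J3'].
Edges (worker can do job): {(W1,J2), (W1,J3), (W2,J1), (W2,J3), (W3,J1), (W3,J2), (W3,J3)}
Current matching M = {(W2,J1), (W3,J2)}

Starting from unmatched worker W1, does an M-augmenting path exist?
Yes: W1 → J2 → W3 → J3

An M-augmenting path alternates non-matching / matching edges, starting and ending at unmatched vertices.
Path: W1 → J2 → W3 → J3
(J3 is unmatched in M, so the path is augmenting.)
Flipping edges along this path would increase |M| from 2 to 3.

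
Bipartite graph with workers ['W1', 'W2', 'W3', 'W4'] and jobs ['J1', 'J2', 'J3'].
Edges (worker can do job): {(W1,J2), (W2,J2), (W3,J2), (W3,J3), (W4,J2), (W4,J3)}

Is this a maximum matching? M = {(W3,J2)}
No, size 1 is not maximum

Proposed matching has size 1.
Maximum matching size for this graph: 2.

This is NOT maximum - can be improved to size 2.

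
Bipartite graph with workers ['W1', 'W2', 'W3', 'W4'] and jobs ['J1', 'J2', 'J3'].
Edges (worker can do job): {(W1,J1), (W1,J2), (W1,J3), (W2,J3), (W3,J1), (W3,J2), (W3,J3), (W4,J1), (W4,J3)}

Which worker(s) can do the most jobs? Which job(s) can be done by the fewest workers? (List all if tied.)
Most versatile: W1, W3 (3 jobs); Least covered: J2 (2 workers)

Worker degrees (jobs they can do): W1:3, W2:1, W3:3, W4:2
Job degrees (workers who can do it): J1:3, J2:2, J3:4

Maximum worker degree is 3, achieved by: W1, W3
Minimum job degree is 2, achieved by: J2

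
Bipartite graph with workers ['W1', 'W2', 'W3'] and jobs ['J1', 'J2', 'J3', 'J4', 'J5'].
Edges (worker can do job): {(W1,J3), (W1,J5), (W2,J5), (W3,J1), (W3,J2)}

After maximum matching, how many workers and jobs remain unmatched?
Unmatched: 0 workers, 2 jobs

Maximum matching size: 3
Workers: 3 total, 3 matched, 0 unmatched
Jobs: 5 total, 3 matched, 2 unmatched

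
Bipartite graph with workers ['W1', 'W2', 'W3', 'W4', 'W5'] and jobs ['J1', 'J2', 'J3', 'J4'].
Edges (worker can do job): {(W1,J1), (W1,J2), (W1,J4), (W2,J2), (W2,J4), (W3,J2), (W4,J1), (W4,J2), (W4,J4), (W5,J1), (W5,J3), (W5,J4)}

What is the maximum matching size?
Maximum matching size = 4

Maximum matching: {(W1,J4), (W3,J2), (W4,J1), (W5,J3)}
Size: 4

This assigns 4 workers to 4 distinct jobs.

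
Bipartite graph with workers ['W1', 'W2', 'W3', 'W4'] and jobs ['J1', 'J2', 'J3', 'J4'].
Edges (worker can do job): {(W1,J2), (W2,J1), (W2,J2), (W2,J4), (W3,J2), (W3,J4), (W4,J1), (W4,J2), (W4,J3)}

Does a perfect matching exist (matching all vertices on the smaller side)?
Yes, perfect matching exists (size 4)

Perfect matching: {(W1,J2), (W2,J1), (W3,J4), (W4,J3)}
All 4 vertices on the smaller side are matched.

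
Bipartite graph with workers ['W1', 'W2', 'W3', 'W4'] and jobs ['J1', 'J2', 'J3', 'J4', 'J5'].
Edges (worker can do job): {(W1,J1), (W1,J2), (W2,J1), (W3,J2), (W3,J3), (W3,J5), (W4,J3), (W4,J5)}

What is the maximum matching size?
Maximum matching size = 4

Maximum matching: {(W1,J2), (W2,J1), (W3,J3), (W4,J5)}
Size: 4

This assigns 4 workers to 4 distinct jobs.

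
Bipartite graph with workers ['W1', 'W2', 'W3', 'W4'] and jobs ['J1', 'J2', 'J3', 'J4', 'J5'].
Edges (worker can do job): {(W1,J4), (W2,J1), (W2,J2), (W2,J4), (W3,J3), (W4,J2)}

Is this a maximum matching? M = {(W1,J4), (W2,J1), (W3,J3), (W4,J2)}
Yes, size 4 is maximum

Proposed matching has size 4.
Maximum matching size for this graph: 4.

This is a maximum matching.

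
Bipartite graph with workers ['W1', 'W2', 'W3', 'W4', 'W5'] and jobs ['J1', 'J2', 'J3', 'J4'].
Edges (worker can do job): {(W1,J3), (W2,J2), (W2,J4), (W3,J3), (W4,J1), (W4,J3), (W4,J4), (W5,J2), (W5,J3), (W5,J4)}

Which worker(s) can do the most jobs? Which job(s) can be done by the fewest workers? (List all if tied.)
Most versatile: W4, W5 (3 jobs); Least covered: J1 (1 workers)

Worker degrees (jobs they can do): W1:1, W2:2, W3:1, W4:3, W5:3
Job degrees (workers who can do it): J1:1, J2:2, J3:4, J4:3

Maximum worker degree is 3, achieved by: W4, W5
Minimum job degree is 1, achieved by: J1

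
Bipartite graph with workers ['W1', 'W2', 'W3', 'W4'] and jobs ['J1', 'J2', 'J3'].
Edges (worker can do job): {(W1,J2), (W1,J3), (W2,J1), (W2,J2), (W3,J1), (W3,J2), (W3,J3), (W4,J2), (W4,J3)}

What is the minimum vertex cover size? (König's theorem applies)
Minimum vertex cover size = 3

By König's theorem: in bipartite graphs,
min vertex cover = max matching = 3

Maximum matching has size 3, so minimum vertex cover also has size 3.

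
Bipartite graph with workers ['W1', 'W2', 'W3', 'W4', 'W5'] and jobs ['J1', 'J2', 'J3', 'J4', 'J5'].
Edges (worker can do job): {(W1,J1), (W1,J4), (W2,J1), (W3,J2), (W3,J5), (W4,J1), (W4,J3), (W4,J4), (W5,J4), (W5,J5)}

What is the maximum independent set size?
Maximum independent set = 5

By König's theorem:
- Min vertex cover = Max matching = 5
- Max independent set = Total vertices - Min vertex cover
- Max independent set = 10 - 5 = 5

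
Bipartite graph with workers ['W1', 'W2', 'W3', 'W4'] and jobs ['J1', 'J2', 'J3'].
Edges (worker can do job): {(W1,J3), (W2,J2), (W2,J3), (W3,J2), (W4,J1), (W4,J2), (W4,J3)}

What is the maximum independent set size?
Maximum independent set = 4

By König's theorem:
- Min vertex cover = Max matching = 3
- Max independent set = Total vertices - Min vertex cover
- Max independent set = 7 - 3 = 4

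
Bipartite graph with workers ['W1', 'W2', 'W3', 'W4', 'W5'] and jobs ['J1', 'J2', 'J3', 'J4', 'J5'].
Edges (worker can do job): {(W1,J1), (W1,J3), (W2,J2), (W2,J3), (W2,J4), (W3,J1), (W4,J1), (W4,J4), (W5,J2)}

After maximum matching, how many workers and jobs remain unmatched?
Unmatched: 1 workers, 1 jobs

Maximum matching size: 4
Workers: 5 total, 4 matched, 1 unmatched
Jobs: 5 total, 4 matched, 1 unmatched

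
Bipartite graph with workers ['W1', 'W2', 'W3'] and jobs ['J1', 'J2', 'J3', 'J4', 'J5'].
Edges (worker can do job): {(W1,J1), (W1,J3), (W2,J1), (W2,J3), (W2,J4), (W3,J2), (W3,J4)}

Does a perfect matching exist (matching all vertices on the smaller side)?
Yes, perfect matching exists (size 3)

Perfect matching: {(W1,J3), (W2,J4), (W3,J2)}
All 3 vertices on the smaller side are matched.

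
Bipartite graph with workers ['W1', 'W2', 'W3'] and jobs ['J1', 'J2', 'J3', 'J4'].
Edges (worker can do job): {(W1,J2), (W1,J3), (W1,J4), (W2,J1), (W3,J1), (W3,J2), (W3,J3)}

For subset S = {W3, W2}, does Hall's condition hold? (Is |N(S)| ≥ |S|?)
Yes: |N(S)| = 3, |S| = 2

Subset S = {W3, W2}
Neighbors N(S) = {J1, J2, J3}

|N(S)| = 3, |S| = 2
Hall's condition: |N(S)| ≥ |S| is satisfied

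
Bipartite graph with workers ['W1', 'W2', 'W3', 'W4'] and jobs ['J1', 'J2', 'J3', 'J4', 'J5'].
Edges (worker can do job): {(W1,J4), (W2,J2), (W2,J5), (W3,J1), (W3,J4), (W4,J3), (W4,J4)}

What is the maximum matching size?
Maximum matching size = 4

Maximum matching: {(W1,J4), (W2,J5), (W3,J1), (W4,J3)}
Size: 4

This assigns 4 workers to 4 distinct jobs.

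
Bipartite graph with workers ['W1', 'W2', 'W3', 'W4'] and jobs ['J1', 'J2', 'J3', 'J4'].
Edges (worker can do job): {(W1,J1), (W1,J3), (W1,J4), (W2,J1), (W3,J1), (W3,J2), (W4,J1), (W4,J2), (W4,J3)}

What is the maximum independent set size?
Maximum independent set = 4

By König's theorem:
- Min vertex cover = Max matching = 4
- Max independent set = Total vertices - Min vertex cover
- Max independent set = 8 - 4 = 4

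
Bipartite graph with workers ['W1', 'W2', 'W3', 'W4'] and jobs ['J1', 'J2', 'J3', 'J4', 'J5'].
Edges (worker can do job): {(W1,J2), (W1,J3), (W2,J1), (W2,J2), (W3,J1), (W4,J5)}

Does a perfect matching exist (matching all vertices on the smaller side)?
Yes, perfect matching exists (size 4)

Perfect matching: {(W1,J3), (W2,J2), (W3,J1), (W4,J5)}
All 4 vertices on the smaller side are matched.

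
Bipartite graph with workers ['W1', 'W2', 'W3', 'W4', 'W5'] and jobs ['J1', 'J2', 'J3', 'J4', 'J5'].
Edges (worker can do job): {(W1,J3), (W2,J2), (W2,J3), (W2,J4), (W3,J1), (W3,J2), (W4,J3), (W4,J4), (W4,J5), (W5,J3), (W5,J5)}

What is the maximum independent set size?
Maximum independent set = 5

By König's theorem:
- Min vertex cover = Max matching = 5
- Max independent set = Total vertices - Min vertex cover
- Max independent set = 10 - 5 = 5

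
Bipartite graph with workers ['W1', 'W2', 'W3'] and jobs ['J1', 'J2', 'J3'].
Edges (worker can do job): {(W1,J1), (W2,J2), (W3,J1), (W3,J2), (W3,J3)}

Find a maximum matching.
Matching: {(W1,J1), (W2,J2), (W3,J3)}

Maximum matching (size 3):
  W1 → J1
  W2 → J2
  W3 → J3

Each worker is assigned to at most one job, and each job to at most one worker.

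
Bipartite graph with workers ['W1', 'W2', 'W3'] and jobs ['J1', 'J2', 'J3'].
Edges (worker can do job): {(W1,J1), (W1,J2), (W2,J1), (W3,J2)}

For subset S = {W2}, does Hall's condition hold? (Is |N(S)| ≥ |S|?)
Yes: |N(S)| = 1, |S| = 1

Subset S = {W2}
Neighbors N(S) = {J1}

|N(S)| = 1, |S| = 1
Hall's condition: |N(S)| ≥ |S| is satisfied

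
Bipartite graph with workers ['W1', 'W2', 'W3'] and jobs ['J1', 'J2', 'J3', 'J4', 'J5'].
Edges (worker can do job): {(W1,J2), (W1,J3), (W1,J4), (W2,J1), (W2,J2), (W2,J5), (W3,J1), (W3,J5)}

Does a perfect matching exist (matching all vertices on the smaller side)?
Yes, perfect matching exists (size 3)

Perfect matching: {(W1,J2), (W2,J5), (W3,J1)}
All 3 vertices on the smaller side are matched.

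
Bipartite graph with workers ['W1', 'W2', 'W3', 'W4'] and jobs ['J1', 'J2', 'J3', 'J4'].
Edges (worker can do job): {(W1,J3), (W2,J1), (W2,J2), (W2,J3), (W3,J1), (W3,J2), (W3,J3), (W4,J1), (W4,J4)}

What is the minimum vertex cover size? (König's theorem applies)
Minimum vertex cover size = 4

By König's theorem: in bipartite graphs,
min vertex cover = max matching = 4

Maximum matching has size 4, so minimum vertex cover also has size 4.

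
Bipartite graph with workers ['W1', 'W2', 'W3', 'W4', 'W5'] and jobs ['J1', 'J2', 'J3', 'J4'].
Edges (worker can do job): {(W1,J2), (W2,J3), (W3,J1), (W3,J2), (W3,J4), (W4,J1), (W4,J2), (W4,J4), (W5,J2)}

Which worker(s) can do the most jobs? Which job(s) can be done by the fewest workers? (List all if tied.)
Most versatile: W3, W4 (3 jobs); Least covered: J3 (1 workers)

Worker degrees (jobs they can do): W1:1, W2:1, W3:3, W4:3, W5:1
Job degrees (workers who can do it): J1:2, J2:4, J3:1, J4:2

Maximum worker degree is 3, achieved by: W3, W4
Minimum job degree is 1, achieved by: J3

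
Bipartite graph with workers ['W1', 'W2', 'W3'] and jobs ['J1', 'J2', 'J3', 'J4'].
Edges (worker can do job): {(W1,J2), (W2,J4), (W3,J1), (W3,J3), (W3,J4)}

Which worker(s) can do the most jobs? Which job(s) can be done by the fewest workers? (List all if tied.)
Most versatile: W3 (3 jobs); Least covered: J1, J2, J3 (1 workers)

Worker degrees (jobs they can do): W1:1, W2:1, W3:3
Job degrees (workers who can do it): J1:1, J2:1, J3:1, J4:2

Maximum worker degree is 3, achieved by: W3
Minimum job degree is 1, achieved by: J1, J2, J3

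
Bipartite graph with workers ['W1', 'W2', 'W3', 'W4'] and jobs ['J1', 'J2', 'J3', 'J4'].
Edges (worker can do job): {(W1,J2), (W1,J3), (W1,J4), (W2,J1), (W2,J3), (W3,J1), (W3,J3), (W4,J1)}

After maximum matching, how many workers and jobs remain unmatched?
Unmatched: 1 workers, 1 jobs

Maximum matching size: 3
Workers: 4 total, 3 matched, 1 unmatched
Jobs: 4 total, 3 matched, 1 unmatched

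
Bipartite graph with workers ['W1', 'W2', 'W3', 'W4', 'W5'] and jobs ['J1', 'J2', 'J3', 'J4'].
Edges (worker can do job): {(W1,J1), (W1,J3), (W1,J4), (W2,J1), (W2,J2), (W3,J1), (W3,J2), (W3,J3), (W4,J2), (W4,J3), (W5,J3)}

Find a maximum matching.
Matching: {(W1,J4), (W3,J1), (W4,J2), (W5,J3)}

Maximum matching (size 4):
  W1 → J4
  W3 → J1
  W4 → J2
  W5 → J3

Each worker is assigned to at most one job, and each job to at most one worker.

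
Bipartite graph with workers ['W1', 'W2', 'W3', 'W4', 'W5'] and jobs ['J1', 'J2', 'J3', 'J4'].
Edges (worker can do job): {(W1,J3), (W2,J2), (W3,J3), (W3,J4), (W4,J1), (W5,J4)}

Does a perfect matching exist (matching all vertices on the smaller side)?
Yes, perfect matching exists (size 4)

Perfect matching: {(W2,J2), (W3,J3), (W4,J1), (W5,J4)}
All 4 vertices on the smaller side are matched.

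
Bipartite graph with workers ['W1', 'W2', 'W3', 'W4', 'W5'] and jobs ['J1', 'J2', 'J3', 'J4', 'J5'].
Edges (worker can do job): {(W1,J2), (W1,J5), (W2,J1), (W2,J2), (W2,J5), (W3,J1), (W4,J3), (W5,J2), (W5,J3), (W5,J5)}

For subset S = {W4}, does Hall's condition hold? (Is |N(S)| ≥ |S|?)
Yes: |N(S)| = 1, |S| = 1

Subset S = {W4}
Neighbors N(S) = {J3}

|N(S)| = 1, |S| = 1
Hall's condition: |N(S)| ≥ |S| is satisfied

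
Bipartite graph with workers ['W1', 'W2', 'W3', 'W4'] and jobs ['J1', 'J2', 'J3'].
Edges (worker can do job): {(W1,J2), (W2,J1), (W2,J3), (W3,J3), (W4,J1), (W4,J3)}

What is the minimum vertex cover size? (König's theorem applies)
Minimum vertex cover size = 3

By König's theorem: in bipartite graphs,
min vertex cover = max matching = 3

Maximum matching has size 3, so minimum vertex cover also has size 3.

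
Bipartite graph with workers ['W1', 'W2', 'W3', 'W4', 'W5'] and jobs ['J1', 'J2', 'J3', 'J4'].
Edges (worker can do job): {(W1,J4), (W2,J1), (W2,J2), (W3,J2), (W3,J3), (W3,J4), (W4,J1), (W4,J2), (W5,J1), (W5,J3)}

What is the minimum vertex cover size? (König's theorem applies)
Minimum vertex cover size = 4

By König's theorem: in bipartite graphs,
min vertex cover = max matching = 4

Maximum matching has size 4, so minimum vertex cover also has size 4.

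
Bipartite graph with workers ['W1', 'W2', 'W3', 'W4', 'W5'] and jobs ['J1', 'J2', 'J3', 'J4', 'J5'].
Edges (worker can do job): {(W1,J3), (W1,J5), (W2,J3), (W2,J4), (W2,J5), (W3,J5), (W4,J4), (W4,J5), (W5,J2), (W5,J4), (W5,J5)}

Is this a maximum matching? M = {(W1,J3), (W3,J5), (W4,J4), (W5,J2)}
Yes, size 4 is maximum

Proposed matching has size 4.
Maximum matching size for this graph: 4.

This is a maximum matching.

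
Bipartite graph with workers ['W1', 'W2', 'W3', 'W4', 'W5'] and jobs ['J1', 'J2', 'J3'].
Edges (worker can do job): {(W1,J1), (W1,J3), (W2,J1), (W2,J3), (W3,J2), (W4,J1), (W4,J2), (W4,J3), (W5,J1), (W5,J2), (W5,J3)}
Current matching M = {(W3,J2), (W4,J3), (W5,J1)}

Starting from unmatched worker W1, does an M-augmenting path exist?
No augmenting path from W1

Alternating search from W1 reaches jobs: {J1, J2, J3}.
Every reachable job is already matched in M, and following those matched edges back to workers exposes no further unvisited jobs.
No M-augmenting path from W1 exists.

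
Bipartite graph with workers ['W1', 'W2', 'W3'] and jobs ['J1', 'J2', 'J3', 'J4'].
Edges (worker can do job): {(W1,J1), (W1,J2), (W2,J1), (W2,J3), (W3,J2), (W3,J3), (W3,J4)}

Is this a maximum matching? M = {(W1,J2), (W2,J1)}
No, size 2 is not maximum

Proposed matching has size 2.
Maximum matching size for this graph: 3.

This is NOT maximum - can be improved to size 3.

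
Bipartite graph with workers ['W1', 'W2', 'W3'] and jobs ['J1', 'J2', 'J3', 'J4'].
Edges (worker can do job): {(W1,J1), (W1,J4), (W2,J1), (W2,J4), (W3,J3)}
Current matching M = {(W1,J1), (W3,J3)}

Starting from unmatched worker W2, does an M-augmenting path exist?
Yes: W2 → J4

An M-augmenting path alternates non-matching / matching edges, starting and ending at unmatched vertices.
Path: W2 → J4
(J4 is unmatched in M, so the path is augmenting.)
Flipping edges along this path would increase |M| from 2 to 3.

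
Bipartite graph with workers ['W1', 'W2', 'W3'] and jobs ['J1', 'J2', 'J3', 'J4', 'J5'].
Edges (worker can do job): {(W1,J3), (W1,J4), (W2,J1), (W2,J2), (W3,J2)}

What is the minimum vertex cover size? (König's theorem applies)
Minimum vertex cover size = 3

By König's theorem: in bipartite graphs,
min vertex cover = max matching = 3

Maximum matching has size 3, so minimum vertex cover also has size 3.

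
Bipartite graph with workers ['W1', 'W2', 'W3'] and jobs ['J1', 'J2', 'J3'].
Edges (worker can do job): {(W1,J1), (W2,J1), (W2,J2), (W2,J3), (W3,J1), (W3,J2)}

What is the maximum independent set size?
Maximum independent set = 3

By König's theorem:
- Min vertex cover = Max matching = 3
- Max independent set = Total vertices - Min vertex cover
- Max independent set = 6 - 3 = 3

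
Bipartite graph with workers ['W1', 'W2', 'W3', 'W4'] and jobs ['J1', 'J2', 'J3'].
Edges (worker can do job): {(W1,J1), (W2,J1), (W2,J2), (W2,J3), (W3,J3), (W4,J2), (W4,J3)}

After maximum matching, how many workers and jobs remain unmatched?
Unmatched: 1 workers, 0 jobs

Maximum matching size: 3
Workers: 4 total, 3 matched, 1 unmatched
Jobs: 3 total, 3 matched, 0 unmatched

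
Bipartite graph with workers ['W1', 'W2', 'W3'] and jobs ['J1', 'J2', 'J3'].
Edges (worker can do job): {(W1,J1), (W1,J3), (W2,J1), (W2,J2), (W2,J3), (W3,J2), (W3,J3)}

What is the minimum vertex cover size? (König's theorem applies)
Minimum vertex cover size = 3

By König's theorem: in bipartite graphs,
min vertex cover = max matching = 3

Maximum matching has size 3, so minimum vertex cover also has size 3.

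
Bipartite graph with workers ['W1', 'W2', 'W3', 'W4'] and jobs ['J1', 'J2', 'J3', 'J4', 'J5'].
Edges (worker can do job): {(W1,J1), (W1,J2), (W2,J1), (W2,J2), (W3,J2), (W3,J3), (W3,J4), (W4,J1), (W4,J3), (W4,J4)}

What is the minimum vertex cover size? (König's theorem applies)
Minimum vertex cover size = 4

By König's theorem: in bipartite graphs,
min vertex cover = max matching = 4

Maximum matching has size 4, so minimum vertex cover also has size 4.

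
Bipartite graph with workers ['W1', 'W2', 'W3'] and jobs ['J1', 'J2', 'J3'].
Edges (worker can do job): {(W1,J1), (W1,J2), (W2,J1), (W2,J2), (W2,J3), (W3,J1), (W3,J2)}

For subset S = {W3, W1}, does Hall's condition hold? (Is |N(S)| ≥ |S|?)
Yes: |N(S)| = 2, |S| = 2

Subset S = {W3, W1}
Neighbors N(S) = {J1, J2}

|N(S)| = 2, |S| = 2
Hall's condition: |N(S)| ≥ |S| is satisfied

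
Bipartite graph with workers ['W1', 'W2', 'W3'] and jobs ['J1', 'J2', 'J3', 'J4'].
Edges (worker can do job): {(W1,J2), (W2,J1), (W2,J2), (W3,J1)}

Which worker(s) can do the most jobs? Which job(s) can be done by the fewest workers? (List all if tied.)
Most versatile: W2 (2 jobs); Least covered: J3, J4 (0 workers)

Worker degrees (jobs they can do): W1:1, W2:2, W3:1
Job degrees (workers who can do it): J1:2, J2:2, J3:0, J4:0

Maximum worker degree is 2, achieved by: W2
Minimum job degree is 0, achieved by: J3, J4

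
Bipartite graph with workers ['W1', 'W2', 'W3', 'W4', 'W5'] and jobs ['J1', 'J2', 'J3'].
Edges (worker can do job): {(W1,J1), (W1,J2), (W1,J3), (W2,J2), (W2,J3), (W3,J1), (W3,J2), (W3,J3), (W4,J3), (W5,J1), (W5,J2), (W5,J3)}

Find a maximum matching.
Matching: {(W1,J1), (W3,J2), (W5,J3)}

Maximum matching (size 3):
  W1 → J1
  W3 → J2
  W5 → J3

Each worker is assigned to at most one job, and each job to at most one worker.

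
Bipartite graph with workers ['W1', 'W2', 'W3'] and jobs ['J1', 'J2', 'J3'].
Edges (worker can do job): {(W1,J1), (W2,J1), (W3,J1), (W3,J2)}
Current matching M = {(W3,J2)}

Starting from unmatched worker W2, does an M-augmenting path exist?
Yes: W2 → J1

An M-augmenting path alternates non-matching / matching edges, starting and ending at unmatched vertices.
Path: W2 → J1
(J1 is unmatched in M, so the path is augmenting.)
Flipping edges along this path would increase |M| from 1 to 2.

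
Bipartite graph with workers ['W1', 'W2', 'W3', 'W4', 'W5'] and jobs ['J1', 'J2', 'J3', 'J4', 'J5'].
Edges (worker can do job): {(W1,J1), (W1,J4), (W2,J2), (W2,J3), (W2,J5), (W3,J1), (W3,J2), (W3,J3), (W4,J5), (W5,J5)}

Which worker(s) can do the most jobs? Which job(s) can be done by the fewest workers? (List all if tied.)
Most versatile: W2, W3 (3 jobs); Least covered: J4 (1 workers)

Worker degrees (jobs they can do): W1:2, W2:3, W3:3, W4:1, W5:1
Job degrees (workers who can do it): J1:2, J2:2, J3:2, J4:1, J5:3

Maximum worker degree is 3, achieved by: W2, W3
Minimum job degree is 1, achieved by: J4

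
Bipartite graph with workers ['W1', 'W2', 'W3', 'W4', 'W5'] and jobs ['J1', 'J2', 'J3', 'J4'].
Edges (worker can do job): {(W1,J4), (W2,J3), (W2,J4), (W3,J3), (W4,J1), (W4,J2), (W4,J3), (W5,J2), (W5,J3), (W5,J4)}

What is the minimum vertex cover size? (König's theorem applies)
Minimum vertex cover size = 4

By König's theorem: in bipartite graphs,
min vertex cover = max matching = 4

Maximum matching has size 4, so minimum vertex cover also has size 4.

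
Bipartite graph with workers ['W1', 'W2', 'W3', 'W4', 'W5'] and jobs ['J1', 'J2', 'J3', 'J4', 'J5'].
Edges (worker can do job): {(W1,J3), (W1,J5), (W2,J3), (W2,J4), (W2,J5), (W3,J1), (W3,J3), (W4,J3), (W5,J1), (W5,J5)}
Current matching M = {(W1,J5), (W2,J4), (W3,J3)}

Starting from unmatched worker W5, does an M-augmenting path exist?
Yes: W5 → J1

An M-augmenting path alternates non-matching / matching edges, starting and ending at unmatched vertices.
Path: W5 → J1
(J1 is unmatched in M, so the path is augmenting.)
Flipping edges along this path would increase |M| from 3 to 4.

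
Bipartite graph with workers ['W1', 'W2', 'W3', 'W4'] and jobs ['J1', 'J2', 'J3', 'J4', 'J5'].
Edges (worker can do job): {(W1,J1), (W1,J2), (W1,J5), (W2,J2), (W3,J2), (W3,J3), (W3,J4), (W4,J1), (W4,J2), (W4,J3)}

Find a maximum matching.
Matching: {(W1,J5), (W2,J2), (W3,J4), (W4,J3)}

Maximum matching (size 4):
  W1 → J5
  W2 → J2
  W3 → J4
  W4 → J3

Each worker is assigned to at most one job, and each job to at most one worker.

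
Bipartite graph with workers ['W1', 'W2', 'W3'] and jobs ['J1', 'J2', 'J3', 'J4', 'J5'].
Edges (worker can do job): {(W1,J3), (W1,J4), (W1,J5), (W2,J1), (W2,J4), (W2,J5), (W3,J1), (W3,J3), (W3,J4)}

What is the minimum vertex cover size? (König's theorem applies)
Minimum vertex cover size = 3

By König's theorem: in bipartite graphs,
min vertex cover = max matching = 3

Maximum matching has size 3, so minimum vertex cover also has size 3.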